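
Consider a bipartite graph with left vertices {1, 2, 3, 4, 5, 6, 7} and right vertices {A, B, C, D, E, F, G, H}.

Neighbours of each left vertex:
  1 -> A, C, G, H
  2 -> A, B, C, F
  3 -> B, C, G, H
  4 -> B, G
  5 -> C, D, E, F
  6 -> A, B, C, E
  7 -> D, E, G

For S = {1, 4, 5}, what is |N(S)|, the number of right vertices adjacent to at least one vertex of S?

8

The union of neighbours of {1, 4, 5} is {A, B, C, D, E, F, G, H}, which has 8 elements.
Since |N(S)| = 8 ≥ |S| = 3, Hall's condition holds for this subset.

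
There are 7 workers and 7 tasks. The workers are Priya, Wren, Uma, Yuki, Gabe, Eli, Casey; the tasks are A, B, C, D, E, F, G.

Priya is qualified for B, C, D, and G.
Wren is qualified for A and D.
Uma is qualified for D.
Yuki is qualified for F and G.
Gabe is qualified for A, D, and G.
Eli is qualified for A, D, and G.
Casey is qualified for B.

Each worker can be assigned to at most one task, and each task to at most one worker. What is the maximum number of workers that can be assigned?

6

One maximum matching: Priya→C, Wren→A, Uma→D, Yuki→F, Gabe→G, Casey→B.
The set {Wren, Uma, Gabe, Eli} has only 3 neighbours ({A, D, G}), so by Hall's theorem at most 6 of the 7 workers can be matched.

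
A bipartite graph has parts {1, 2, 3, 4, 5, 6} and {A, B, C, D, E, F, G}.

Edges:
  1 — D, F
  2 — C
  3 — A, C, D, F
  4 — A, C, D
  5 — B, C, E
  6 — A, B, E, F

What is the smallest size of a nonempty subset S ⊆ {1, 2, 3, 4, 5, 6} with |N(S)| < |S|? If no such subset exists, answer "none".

A matching saturating every left vertex exists, for instance 1→F, 2→C, 3→A, 4→D, 5→E, 6→B.
By Hall's marriage theorem, this means |N(S)| ≥ |S| for every subset S, so no violating subset exists.

none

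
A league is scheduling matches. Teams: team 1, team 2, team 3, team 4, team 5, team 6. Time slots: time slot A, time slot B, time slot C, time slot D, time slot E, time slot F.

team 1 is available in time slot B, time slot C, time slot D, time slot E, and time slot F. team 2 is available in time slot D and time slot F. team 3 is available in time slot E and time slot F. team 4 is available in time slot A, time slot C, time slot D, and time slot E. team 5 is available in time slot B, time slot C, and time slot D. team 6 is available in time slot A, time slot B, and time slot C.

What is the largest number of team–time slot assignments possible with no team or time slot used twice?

6

For example, pair team 1→time slot C, team 2→time slot F, team 3→time slot E, team 4→time slot A, team 5→time slot D, team 6→time slot B.
All 6 teams are matched, so no larger matching exists.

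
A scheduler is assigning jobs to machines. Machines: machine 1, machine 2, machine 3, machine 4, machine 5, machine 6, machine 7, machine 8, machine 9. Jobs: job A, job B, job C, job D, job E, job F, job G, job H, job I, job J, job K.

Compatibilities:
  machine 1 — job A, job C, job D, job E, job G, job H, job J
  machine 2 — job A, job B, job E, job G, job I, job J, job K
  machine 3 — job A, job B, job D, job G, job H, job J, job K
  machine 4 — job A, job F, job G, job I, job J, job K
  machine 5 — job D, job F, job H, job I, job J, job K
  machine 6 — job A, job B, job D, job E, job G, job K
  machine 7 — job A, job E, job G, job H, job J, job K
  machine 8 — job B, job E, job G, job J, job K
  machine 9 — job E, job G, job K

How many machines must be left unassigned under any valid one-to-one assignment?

For example, pair machine 1-job C, machine 2-job G, machine 3-job H, machine 4-job F, machine 5-job D, machine 6-job A, machine 7-job J, machine 8-job B, machine 9-job K.
This saturates every machine, so 9 is the maximum.
That matches 9 of the 9, leaving 0 unmatched; no matching can do better.

0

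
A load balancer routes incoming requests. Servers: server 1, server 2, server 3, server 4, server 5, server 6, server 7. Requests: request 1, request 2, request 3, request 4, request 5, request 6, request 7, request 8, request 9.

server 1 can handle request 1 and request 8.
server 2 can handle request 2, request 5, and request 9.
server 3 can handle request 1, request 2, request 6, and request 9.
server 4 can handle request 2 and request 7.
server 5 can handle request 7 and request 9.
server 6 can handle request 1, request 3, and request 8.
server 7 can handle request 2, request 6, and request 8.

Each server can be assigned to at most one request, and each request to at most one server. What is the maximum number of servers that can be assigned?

For example, pair server 1–request 8, server 2–request 5, server 3–request 9, server 4–request 2, server 5–request 7, server 6–request 3, server 7–request 6.
This saturates every server, so 7 is the maximum.

7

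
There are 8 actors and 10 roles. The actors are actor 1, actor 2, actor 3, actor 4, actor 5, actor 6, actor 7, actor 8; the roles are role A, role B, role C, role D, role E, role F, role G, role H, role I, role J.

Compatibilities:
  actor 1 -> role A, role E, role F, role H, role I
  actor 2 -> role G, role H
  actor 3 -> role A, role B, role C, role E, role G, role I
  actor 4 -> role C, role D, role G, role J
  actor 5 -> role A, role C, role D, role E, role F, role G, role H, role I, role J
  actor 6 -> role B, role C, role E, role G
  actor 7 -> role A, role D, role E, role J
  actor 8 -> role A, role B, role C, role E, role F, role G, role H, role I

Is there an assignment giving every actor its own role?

For example, pair actor 1-role I, actor 2-role H, actor 3-role B, actor 4-role C, actor 5-role F, actor 6-role E, actor 7-role D, actor 8-role G.
All 8 actors are covered.

Yes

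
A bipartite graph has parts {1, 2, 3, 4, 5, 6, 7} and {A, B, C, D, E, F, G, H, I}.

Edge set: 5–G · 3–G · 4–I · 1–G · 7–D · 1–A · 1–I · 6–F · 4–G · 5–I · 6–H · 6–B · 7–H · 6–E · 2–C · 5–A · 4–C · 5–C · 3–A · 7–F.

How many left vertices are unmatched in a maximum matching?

1

For example, pair 1-I, 2-C, 3-A, 4-G, 6-H, 7-F.
The set {1, 2, 3, 4, 5} has only 4 neighbours ({A, C, G, I}), so by Hall's theorem at most 6 of the 7 left vertices can be matched.
That matches 6 of the 7, leaving 1 unmatched; no matching can do better.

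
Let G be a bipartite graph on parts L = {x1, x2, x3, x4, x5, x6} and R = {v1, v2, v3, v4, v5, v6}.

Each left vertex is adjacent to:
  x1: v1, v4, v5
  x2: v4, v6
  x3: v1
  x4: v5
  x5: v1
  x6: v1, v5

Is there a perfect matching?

The set {x3, x4, x5, x6} has only 2 neighbours ({v1, v5}), so by Hall's theorem at most 4 of the 6 left vertices can be matched.
Hence no matching covers every left vertex.

No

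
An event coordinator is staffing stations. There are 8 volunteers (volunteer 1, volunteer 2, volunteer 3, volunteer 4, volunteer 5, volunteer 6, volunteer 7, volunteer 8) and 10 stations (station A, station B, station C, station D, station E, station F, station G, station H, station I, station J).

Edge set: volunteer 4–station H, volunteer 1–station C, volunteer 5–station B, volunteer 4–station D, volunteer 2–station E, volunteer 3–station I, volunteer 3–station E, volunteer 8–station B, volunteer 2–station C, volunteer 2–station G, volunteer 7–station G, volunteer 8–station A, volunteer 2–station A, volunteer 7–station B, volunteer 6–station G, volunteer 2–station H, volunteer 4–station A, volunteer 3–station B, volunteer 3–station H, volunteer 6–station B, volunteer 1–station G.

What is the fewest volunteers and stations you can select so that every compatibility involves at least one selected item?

{volunteer 1, volunteer 2, volunteer 3, volunteer 4, volunteer 8, station B, station G} is a vertex cover of size 7: every edge has an endpoint in this set.
No smaller cover exists because volunteer 1–station C, volunteer 2–station H, volunteer 3–station E, volunteer 4–station D, volunteer 5–station B, volunteer 6–station G, volunteer 8–station A is a matching of size 7, and a cover must include an endpoint of each of these disjoint edges (König's theorem).

7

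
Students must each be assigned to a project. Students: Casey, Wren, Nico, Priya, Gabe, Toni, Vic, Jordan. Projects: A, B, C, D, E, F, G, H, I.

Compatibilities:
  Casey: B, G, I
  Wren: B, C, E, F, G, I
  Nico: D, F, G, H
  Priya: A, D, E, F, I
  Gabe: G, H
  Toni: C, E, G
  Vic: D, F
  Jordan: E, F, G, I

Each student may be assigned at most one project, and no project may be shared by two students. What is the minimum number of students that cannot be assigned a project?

0

One maximum matching: Casey–B, Wren–G, Nico–D, Priya–A, Gabe–H, Toni–C, Vic–F, Jordan–E.
All 8 students are matched, so no larger matching exists.
That matches 8 of the 8, leaving 0 unmatched; no matching can do better.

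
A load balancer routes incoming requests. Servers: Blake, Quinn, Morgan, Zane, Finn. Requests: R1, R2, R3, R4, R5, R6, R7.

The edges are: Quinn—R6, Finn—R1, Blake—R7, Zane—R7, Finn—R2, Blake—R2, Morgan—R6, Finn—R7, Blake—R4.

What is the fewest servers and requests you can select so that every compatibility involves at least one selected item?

4

The 4 edges Blake–R4, Quinn–R6, Zane–R7, Finn–R2 form a matching, so any vertex cover needs at least 4 vertices (one per matched edge).
Conversely {Blake, Zane, Finn, R6} meets every edge and has exactly 4 vertices, so 4 is optimal.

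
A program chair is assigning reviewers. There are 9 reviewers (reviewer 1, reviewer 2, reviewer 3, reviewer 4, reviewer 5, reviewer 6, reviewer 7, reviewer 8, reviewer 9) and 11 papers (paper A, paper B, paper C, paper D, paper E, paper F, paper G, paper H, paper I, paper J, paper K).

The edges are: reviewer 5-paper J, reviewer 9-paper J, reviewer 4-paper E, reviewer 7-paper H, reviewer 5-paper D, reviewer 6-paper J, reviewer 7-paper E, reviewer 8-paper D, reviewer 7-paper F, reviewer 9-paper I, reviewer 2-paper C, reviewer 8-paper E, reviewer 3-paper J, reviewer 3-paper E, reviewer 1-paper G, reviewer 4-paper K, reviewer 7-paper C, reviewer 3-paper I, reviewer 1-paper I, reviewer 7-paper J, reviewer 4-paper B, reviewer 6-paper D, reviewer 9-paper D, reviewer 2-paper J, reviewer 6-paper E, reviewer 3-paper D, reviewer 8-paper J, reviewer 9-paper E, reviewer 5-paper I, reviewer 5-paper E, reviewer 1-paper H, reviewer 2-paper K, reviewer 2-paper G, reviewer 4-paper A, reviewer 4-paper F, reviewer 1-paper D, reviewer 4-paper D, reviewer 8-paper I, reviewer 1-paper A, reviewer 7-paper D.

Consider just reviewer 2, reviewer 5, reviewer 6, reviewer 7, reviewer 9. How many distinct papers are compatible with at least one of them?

The union of neighbours of {reviewer 2, reviewer 5, reviewer 6, reviewer 7, reviewer 9} is {paper C, paper D, paper E, paper F, paper G, paper H, paper I, paper J, paper K}, which has 9 elements.
Since |N(S)| = 9 ≥ |S| = 5, Hall's condition holds for this subset.

9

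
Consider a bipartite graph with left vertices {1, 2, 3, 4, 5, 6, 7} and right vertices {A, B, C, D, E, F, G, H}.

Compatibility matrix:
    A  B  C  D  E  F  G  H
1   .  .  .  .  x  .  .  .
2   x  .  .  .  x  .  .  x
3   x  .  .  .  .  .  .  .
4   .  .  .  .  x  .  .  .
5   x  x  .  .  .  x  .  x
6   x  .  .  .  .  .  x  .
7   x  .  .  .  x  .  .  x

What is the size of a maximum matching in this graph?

5

One maximum matching: 1–E, 2–H, 3–A, 5–B, 6–G.
The set {1, 2, 3, 4, 7} has only 3 neighbours ({A, E, H}), so by Hall's theorem at most 5 of the 7 left vertices can be matched.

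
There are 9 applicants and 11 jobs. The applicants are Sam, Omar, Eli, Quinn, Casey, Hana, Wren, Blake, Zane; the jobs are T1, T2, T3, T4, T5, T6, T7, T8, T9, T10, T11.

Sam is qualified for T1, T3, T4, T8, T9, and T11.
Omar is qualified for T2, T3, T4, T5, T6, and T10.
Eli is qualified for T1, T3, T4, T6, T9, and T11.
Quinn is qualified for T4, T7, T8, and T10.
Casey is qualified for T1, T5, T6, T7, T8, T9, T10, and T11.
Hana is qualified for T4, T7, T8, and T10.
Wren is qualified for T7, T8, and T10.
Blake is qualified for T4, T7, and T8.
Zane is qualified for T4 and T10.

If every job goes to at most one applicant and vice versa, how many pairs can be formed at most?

8

A valid assignment of size 8: Sam→T3, Omar→T5, Eli→T6, Quinn→T4, Casey→T11, Hana→T10, Wren→T8, Blake→T7.
The set {Quinn, Hana, Wren, Blake, Zane} has only 4 neighbours ({T10, T4, T7, T8}), so by Hall's theorem at most 8 of the 9 applicants can be matched.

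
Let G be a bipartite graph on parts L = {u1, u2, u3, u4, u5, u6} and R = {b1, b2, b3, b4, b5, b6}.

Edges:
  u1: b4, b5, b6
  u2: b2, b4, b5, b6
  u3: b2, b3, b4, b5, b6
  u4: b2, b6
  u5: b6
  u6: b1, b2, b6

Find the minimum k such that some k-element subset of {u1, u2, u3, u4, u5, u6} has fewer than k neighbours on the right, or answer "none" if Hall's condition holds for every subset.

none

A matching saturating every left vertex exists, for instance u1→b4, u2→b5, u3→b3, u4→b2, u5→b6, u6→b1.
By Hall's marriage theorem, this means |N(S)| ≥ |S| for every subset S, so no violating subset exists.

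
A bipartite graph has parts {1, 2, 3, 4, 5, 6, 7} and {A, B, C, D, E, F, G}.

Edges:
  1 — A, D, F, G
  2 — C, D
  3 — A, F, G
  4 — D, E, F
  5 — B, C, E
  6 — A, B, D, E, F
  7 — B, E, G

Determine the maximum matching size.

7

For example, pair 1→F, 2→C, 3→G, 4→D, 5→E, 6→A, 7→B.
All 7 left vertices are matched, so no larger matching exists.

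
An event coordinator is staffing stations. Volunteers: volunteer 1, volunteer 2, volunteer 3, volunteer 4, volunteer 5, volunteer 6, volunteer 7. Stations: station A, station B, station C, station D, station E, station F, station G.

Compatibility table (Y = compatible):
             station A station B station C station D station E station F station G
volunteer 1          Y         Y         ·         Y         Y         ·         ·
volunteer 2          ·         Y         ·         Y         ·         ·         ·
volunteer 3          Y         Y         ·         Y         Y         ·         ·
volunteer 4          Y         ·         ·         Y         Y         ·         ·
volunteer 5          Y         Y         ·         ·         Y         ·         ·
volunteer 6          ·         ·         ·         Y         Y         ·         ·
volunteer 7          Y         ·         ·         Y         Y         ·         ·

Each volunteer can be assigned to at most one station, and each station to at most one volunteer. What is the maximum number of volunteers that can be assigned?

For example, pair volunteer 1–station E, volunteer 2–station B, volunteer 3–station D, volunteer 4–station A.
The set {volunteer 1, volunteer 2, volunteer 3, volunteer 4, volunteer 5, volunteer 6, volunteer 7} has only 4 neighbours ({station A, station B, station D, station E}), so by Hall's theorem at most 4 of the 7 volunteers can be matched.

4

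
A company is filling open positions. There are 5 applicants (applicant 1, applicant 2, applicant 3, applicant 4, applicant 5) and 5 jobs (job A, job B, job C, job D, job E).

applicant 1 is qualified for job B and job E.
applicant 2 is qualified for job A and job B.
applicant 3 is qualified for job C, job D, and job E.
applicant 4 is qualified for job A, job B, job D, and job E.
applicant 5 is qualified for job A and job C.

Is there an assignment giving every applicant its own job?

Yes

One maximum matching: applicant 1–job E, applicant 2–job B, applicant 3–job C, applicant 4–job D, applicant 5–job A.
Every applicant is matched, so this is a perfect matching.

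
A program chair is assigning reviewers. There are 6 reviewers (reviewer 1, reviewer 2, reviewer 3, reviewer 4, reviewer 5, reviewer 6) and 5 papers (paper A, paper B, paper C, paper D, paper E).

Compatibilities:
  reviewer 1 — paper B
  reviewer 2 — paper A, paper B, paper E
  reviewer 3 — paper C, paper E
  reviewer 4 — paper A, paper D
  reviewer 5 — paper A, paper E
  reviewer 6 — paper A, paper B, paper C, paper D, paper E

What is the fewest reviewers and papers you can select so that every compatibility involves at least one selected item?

5

The 5 edges reviewer 1–paper B, reviewer 2–paper A, reviewer 3–paper C, reviewer 4–paper D, reviewer 5–paper E form a matching, so any vertex cover needs at least 5 vertices (one per matched edge).
Conversely {paper A, paper B, paper C, paper D, paper E} meets every edge and has exactly 5 vertices, so 5 is optimal.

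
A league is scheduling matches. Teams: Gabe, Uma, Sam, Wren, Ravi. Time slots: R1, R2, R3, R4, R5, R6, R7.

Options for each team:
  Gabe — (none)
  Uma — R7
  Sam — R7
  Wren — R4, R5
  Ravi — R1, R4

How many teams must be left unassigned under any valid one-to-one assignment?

2

A valid assignment of size 3: Uma→R7, Wren→R5, Ravi→R4.
The set {Gabe, Uma, Sam} has only 1 neighbour ({R7}), so by Hall's theorem at most 3 of the 5 teams can be matched.
That matches 3 of the 5, leaving 2 unmatched; no matching can do better.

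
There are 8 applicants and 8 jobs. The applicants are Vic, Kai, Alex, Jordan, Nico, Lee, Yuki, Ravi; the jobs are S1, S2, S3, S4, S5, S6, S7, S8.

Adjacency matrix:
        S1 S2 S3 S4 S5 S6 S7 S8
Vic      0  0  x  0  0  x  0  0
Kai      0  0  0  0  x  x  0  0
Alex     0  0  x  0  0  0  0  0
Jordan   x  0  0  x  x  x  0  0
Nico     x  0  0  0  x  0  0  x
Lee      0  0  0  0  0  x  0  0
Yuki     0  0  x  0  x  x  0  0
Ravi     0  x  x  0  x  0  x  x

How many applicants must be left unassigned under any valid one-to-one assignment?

2

For example, pair Vic→S6, Kai→S5, Alex→S3, Jordan→S4, Nico→S8, Ravi→S2.
The set {Vic, Kai, Alex, Lee, Yuki} has only 3 neighbours ({S3, S5, S6}), so by Hall's theorem at most 6 of the 8 applicants can be matched.
That matches 6 of the 8, leaving 2 unmatched; no matching can do better.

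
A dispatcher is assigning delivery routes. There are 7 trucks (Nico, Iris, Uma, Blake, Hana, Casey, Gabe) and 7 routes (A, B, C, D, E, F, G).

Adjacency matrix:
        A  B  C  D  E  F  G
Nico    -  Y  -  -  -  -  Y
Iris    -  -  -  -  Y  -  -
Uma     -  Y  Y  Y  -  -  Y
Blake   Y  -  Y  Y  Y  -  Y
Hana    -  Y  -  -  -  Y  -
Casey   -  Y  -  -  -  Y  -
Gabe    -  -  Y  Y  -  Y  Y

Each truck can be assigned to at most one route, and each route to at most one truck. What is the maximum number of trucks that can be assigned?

7

A valid assignment of size 7: Nico–G, Iris–E, Uma–D, Blake–A, Hana–F, Casey–B, Gabe–C.
All 7 trucks are matched, so no larger matching exists.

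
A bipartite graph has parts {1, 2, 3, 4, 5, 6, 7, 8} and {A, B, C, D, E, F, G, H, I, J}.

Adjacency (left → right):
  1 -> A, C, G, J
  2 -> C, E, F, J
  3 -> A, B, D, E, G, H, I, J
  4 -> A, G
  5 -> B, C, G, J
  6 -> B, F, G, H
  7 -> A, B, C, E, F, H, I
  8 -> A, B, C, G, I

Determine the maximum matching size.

8

One maximum matching: 1→C, 2→J, 3→H, 4→A, 5→B, 6→F, 7→E, 8→G.
This saturates every left vertex, so 8 is the maximum.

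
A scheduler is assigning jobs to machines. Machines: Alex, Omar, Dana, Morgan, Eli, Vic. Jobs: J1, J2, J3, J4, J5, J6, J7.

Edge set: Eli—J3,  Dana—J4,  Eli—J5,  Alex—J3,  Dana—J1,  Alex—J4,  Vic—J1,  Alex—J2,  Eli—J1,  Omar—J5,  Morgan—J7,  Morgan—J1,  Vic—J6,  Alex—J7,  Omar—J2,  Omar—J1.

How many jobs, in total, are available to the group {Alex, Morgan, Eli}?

6

The union of neighbours of {Alex, Morgan, Eli} is {J1, J2, J3, J4, J5, J7}, which has 6 elements.
Since |N(S)| = 6 ≥ |S| = 3, Hall's condition holds for this subset.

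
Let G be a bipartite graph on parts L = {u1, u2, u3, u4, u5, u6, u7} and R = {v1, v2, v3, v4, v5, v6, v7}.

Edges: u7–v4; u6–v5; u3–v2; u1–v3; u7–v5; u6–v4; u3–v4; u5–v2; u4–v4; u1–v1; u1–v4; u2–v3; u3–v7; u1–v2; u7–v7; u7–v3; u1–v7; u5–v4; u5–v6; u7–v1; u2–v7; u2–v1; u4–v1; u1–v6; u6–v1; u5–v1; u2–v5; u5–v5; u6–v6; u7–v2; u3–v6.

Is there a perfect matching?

Yes

For example, pair u1→v2, u2→v5, u3→v7, u4→v4, u5→v6, u6→v1, u7→v3.
All 7 left vertices are covered.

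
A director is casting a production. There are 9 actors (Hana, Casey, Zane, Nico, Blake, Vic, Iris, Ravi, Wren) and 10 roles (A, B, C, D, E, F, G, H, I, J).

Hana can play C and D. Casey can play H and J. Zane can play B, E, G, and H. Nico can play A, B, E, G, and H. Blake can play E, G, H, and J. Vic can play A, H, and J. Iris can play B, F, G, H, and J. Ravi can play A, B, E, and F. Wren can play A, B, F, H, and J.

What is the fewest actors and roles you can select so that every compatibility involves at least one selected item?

The 8 edges Hana–C, Casey–H, Zane–E, Nico–G, Blake–J, Vic–A, Iris–F, Ravi–B form a matching, so any vertex cover needs at least 8 vertices (one per matched edge).
Conversely {Hana, A, B, E, F, G, H, J} meets every edge and has exactly 8 vertices, so 8 is optimal.

8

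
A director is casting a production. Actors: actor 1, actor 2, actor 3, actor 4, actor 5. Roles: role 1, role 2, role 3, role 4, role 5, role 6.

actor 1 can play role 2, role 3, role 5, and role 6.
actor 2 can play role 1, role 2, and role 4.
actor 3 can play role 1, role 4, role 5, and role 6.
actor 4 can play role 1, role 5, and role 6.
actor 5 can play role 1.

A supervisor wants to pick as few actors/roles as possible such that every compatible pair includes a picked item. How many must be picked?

5

A maximum matching has 5 edges (e.g. actor 1–role 3, actor 2–role 2, actor 3–role 5, actor 4–role 6, actor 5–role 1).
By König's theorem the minimum vertex cover has the same size. One such cover is {actor 1, actor 2, actor 3, actor 4, actor 5}.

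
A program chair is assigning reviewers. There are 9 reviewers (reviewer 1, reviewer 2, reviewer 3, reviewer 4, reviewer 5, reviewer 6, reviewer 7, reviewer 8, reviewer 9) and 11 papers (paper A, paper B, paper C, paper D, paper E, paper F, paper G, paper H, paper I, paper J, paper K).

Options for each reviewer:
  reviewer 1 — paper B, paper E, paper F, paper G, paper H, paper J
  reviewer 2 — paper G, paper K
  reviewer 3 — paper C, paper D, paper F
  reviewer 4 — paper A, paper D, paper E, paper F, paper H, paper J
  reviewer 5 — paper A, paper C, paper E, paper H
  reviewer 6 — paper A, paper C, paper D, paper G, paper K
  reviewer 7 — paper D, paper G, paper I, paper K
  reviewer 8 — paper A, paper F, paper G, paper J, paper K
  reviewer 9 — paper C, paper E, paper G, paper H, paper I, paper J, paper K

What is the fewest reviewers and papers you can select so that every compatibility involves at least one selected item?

A maximum matching has 9 edges (e.g. reviewer 1–paper B, reviewer 2–paper G, reviewer 3–paper F, reviewer 4–paper E, reviewer 5–paper C, reviewer 6–paper D, reviewer 7–paper K, reviewer 8–paper J, reviewer 9–paper I).
By König's theorem the minimum vertex cover has the same size. One such cover is {reviewer 1, reviewer 2, reviewer 3, reviewer 4, reviewer 5, reviewer 6, reviewer 7, reviewer 8, reviewer 9}.

9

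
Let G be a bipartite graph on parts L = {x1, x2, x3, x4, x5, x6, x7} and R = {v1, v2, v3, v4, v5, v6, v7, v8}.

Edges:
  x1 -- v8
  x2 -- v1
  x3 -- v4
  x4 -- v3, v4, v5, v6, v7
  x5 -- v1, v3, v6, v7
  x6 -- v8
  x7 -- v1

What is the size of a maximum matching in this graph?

For example, pair x1-v8, x2-v1, x3-v4, x4-v3, x5-v6.
The set {x1, x2, x6, x7} has only 2 neighbours ({v1, v8}), so by Hall's theorem at most 5 of the 7 left vertices can be matched.

5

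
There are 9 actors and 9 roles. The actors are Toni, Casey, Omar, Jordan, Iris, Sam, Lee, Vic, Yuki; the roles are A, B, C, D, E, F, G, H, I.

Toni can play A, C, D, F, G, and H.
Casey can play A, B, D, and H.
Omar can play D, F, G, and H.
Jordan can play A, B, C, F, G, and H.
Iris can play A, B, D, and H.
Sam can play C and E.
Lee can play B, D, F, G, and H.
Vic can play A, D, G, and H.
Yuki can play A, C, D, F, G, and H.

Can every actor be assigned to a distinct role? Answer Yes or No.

The set {Toni, Casey, Omar, Jordan, Iris, Lee, Vic, Yuki} has only 7 neighbours ({A, B, C, D, F, G, H}), so by Hall's theorem at most 8 of the 9 actors can be matched.
Hence no matching covers every actor.

No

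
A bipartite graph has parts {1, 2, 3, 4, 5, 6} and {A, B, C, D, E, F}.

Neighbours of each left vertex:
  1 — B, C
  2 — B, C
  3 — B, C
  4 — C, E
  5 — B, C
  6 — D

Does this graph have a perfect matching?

The set {1, 2, 3, 5} has only 2 neighbours ({B, C}), so by Hall's theorem at most 4 of the 6 left vertices can be matched.
Hence no matching covers every left vertex.

No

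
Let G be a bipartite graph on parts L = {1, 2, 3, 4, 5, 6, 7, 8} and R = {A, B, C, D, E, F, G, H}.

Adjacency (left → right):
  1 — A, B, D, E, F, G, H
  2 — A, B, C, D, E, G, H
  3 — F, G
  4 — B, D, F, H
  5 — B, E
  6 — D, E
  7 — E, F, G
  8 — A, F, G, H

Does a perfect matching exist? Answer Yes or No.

For example, pair 1→A, 2→C, 3→G, 4→H, 5→B, 6→D, 7→E, 8→F.
All 8 left vertices are covered.

Yes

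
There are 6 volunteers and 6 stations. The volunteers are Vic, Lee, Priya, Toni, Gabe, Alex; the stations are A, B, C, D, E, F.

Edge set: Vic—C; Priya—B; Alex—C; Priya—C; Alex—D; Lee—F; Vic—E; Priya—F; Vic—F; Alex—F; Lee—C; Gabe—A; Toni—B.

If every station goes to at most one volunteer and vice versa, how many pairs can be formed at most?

6

A valid assignment of size 6: Vic→E, Lee→C, Priya→F, Toni→B, Gabe→A, Alex→D.
All 6 volunteers are matched, so no larger matching exists.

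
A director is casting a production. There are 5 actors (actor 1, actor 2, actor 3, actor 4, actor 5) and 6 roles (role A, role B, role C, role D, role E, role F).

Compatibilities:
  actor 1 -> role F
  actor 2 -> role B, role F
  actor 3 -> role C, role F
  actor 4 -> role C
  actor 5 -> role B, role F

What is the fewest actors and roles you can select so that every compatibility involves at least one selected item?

A maximum matching has 3 edges (e.g. actor 1–role F, actor 2–role B, actor 3–role C).
By König's theorem the minimum vertex cover has the same size. One such cover is {role B, role C, role F}.

3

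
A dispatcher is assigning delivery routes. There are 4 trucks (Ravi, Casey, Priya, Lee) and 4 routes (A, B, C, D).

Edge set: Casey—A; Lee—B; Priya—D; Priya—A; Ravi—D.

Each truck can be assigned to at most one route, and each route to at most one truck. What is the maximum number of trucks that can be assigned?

3

One maximum matching: Ravi–D, Casey–A, Lee–B.
The set {Ravi, Casey, Priya} has only 2 neighbours ({A, D}), so by Hall's theorem at most 3 of the 4 trucks can be matched.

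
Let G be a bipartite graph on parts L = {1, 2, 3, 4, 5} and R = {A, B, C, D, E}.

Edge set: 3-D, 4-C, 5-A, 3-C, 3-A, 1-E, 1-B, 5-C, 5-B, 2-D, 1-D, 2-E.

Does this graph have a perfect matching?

For example, pair 1→E, 2→D, 3→A, 4→C, 5→B.
All 5 left vertices are covered.

Yes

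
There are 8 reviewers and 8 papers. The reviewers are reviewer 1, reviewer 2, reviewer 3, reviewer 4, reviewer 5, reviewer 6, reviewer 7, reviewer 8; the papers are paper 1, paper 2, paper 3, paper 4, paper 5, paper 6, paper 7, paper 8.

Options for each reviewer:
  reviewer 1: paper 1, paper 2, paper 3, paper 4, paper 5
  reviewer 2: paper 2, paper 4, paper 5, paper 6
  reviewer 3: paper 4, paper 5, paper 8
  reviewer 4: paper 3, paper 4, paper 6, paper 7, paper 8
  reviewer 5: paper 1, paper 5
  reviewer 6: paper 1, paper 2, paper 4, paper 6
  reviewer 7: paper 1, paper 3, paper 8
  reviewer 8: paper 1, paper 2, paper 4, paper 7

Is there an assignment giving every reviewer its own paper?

Yes

A valid assignment of size 8: reviewer 1–paper 2, reviewer 2–paper 4, reviewer 3–paper 8, reviewer 4–paper 3, reviewer 5–paper 5, reviewer 6–paper 6, reviewer 7–paper 1, reviewer 8–paper 7.
All 8 reviewers are covered.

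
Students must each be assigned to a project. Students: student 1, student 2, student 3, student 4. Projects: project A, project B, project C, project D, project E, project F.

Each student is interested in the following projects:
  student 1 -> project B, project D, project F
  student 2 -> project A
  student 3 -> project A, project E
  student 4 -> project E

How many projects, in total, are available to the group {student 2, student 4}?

2

The union of neighbours of {student 2, student 4} is {project A, project E}, which has 2 elements.
Since |N(S)| = 2 ≥ |S| = 2, Hall's condition holds for this subset.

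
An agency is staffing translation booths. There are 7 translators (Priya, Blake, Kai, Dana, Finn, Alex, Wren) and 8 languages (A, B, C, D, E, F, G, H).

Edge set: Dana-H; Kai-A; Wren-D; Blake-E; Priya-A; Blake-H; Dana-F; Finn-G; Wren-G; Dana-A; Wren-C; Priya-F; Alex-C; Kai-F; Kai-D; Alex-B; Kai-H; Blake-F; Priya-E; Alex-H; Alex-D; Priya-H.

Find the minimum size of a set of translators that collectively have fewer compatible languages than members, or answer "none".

none

A matching saturating every translator exists, for instance Priya→E, Blake→H, Kai→D, Dana→F, Finn→G, Alex→B, Wren→C.
By Hall's marriage theorem, this means |N(S)| ≥ |S| for every subset S, so no violating subset exists.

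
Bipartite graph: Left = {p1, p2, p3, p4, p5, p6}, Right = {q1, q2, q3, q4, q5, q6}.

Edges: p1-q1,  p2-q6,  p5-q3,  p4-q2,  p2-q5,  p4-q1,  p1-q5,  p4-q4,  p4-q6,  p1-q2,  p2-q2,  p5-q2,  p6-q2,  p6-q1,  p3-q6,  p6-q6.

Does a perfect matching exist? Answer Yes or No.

Yes

A valid assignment of size 6: p1-q1, p2-q5, p3-q6, p4-q4, p5-q3, p6-q2.
All 6 left vertices are covered.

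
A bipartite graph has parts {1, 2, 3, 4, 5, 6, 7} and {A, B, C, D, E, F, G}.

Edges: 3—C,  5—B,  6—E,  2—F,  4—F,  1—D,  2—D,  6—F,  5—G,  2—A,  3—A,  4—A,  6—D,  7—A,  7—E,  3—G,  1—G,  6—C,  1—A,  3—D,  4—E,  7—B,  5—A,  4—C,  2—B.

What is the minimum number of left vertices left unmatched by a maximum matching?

0

For example, pair 1–A, 2–F, 3–C, 4–E, 5–G, 6–D, 7–B.
All 7 left vertices are matched, so no larger matching exists.
That matches 7 of the 7, leaving 0 unmatched; no matching can do better.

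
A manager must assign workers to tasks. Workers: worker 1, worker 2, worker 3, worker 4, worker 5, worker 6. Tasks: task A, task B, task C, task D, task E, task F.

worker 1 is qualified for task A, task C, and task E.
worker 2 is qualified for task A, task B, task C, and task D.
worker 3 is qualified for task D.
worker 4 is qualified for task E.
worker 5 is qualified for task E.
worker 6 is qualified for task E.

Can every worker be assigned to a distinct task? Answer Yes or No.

The set {worker 4, worker 5, worker 6} has only 1 neighbour ({task E}), so by Hall's theorem at most 4 of the 6 workers can be matched.
Hence no matching covers every worker.

No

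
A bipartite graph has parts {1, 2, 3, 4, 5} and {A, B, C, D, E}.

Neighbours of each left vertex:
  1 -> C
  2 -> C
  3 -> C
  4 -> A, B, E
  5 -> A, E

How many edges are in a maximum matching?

3

For example, pair 1→C, 4→B, 5→E.
The set {1, 2, 3} has only 1 neighbour ({C}), so by Hall's theorem at most 3 of the 5 left vertices can be matched.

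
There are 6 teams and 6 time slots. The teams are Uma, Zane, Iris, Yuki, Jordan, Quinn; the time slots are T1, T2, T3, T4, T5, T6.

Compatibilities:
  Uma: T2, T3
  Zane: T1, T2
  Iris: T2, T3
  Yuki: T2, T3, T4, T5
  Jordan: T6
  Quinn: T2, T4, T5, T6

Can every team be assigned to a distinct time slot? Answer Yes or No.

Yes

For example, pair Uma-T3, Zane-T1, Iris-T2, Yuki-T4, Jordan-T6, Quinn-T5.
All 6 teams are covered.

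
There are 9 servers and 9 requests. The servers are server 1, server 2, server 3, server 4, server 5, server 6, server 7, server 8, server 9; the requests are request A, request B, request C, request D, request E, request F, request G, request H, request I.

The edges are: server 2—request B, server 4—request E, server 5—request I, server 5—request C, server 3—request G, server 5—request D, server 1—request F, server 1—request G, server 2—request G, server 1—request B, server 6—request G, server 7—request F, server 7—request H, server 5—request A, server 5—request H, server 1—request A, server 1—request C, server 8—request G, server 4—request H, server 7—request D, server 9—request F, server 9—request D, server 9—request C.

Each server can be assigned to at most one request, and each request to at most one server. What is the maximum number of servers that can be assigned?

For example, pair server 1-request A, server 2-request B, server 3-request G, server 4-request E, server 5-request C, server 7-request H, server 9-request F.
The set {server 3, server 6, server 8} has only 1 neighbour ({request G}), so by Hall's theorem at most 7 of the 9 servers can be matched.

7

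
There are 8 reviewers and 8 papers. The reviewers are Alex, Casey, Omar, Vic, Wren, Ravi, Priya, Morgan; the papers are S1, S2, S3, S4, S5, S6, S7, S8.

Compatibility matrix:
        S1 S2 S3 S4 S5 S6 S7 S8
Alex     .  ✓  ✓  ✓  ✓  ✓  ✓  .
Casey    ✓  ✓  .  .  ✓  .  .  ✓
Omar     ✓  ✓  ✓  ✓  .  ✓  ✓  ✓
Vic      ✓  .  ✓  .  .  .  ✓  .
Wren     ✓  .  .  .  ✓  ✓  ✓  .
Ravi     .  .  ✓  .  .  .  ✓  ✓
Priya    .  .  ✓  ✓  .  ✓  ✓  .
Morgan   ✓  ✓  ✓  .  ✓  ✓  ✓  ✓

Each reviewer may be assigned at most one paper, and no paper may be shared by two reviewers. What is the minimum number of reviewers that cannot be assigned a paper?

0

One maximum matching: Alex–S6, Casey–S8, Omar–S3, Vic–S1, Wren–S5, Ravi–S7, Priya–S4, Morgan–S2.
All 8 reviewers are matched, so no larger matching exists.
That matches 8 of the 8, leaving 0 unmatched; no matching can do better.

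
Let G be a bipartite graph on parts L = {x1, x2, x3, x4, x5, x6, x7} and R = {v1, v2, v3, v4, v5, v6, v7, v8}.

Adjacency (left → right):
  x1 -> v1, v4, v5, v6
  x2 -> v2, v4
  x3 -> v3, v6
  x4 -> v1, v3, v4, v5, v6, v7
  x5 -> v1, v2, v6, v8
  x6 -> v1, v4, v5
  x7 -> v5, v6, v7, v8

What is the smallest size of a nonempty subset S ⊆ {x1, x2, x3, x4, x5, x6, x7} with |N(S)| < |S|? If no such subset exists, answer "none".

none

A matching saturating every left vertex exists, for instance x1→v1, x2→v2, x3→v3, x4→v5, x5→v8, x6→v4, x7→v6.
By Hall's marriage theorem, this means |N(S)| ≥ |S| for every subset S, so no violating subset exists.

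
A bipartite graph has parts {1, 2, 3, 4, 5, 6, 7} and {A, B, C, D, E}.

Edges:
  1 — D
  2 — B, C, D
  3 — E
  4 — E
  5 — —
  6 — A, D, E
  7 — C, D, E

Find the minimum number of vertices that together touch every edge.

A maximum matching has 5 edges (e.g. 1–D, 2–B, 3–E, 6–A, 7–C).
By König's theorem the minimum vertex cover has the same size. One such cover is {1, 2, 6, 7, E}.

5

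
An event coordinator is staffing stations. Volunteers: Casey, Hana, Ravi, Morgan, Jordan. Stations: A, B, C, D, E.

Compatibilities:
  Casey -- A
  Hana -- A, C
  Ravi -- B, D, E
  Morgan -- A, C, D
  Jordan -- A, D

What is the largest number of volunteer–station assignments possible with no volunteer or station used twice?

4

A valid assignment of size 4: Casey–A, Hana–C, Ravi–B, Morgan–D.
The set {Casey, Hana, Morgan, Jordan} has only 3 neighbours ({A, C, D}), so by Hall's theorem at most 4 of the 5 volunteers can be matched.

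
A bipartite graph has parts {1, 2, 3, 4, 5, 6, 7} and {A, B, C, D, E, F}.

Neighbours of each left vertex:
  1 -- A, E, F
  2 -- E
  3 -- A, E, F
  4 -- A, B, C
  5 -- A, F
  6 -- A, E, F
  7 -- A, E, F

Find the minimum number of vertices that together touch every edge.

4

The 4 edges 1–A, 2–E, 3–F, 4–B form a matching, so any vertex cover needs at least 4 vertices (one per matched edge).
Conversely {4, A, E, F} meets every edge and has exactly 4 vertices, so 4 is optimal.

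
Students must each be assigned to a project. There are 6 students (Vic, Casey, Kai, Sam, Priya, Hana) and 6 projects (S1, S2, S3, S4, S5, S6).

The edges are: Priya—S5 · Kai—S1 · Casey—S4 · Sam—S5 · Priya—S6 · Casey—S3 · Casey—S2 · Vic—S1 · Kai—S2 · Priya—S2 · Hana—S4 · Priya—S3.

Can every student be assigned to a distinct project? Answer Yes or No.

For example, pair Vic→S1, Casey→S3, Kai→S2, Sam→S5, Priya→S6, Hana→S4.
All 6 students are covered.

Yes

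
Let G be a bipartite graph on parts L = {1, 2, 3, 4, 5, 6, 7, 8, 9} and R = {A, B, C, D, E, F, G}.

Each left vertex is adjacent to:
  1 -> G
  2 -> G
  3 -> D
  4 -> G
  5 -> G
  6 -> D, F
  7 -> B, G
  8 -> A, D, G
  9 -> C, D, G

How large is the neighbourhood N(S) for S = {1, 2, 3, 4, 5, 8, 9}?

The union of neighbours of {1, 2, 3, 4, 5, 8, 9} is {A, C, D, G}, which has 4 elements.
Since |N(S)| = 4 < |S| = 7, Hall's condition fails for this subset.

4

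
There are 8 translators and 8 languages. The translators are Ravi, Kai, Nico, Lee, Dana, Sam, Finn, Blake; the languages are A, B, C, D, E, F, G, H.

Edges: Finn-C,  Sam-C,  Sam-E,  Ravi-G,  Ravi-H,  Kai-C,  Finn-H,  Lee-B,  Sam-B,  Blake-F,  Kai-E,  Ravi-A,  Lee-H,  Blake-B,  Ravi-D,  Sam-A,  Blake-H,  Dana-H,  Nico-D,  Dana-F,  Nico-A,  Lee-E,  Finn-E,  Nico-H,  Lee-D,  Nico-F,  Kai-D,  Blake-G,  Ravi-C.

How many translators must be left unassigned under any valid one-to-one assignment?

0

A valid assignment of size 8: Ravi→G, Kai→D, Nico→F, Lee→E, Dana→H, Sam→A, Finn→C, Blake→B.
This saturates every translator, so 8 is the maximum.
That matches 8 of the 8, leaving 0 unmatched; no matching can do better.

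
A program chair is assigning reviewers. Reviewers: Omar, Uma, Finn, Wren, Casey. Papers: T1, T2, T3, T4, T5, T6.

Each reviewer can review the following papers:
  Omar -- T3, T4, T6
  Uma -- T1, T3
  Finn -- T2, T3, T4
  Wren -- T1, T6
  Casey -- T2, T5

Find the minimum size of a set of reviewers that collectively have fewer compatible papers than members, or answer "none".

none

A matching saturating every reviewer exists, for instance Omar→T4, Uma→T1, Finn→T2, Wren→T6, Casey→T5.
By Hall's marriage theorem, this means |N(S)| ≥ |S| for every subset S, so no violating subset exists.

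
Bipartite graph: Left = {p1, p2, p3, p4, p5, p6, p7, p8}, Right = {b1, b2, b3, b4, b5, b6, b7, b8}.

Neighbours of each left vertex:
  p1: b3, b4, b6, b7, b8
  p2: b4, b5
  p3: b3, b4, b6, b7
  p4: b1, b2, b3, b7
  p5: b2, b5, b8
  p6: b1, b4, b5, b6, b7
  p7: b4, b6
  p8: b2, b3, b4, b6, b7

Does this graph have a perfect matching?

For example, pair p1→b8, p2→b5, p3→b6, p4→b3, p5→b2, p6→b1, p7→b4, p8→b7.
All 8 left vertices are covered.

Yes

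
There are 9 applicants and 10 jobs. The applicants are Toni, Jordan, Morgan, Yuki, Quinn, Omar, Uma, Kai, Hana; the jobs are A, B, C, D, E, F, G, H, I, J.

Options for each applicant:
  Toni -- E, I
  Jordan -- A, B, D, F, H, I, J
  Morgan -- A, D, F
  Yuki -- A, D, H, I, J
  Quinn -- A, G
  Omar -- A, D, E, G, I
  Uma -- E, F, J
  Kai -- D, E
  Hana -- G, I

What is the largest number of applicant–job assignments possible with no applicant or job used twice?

9

For example, pair Toni-I, Jordan-B, Morgan-F, Yuki-H, Quinn-A, Omar-D, Uma-J, Kai-E, Hana-G.
All 9 applicants are matched, so no larger matching exists.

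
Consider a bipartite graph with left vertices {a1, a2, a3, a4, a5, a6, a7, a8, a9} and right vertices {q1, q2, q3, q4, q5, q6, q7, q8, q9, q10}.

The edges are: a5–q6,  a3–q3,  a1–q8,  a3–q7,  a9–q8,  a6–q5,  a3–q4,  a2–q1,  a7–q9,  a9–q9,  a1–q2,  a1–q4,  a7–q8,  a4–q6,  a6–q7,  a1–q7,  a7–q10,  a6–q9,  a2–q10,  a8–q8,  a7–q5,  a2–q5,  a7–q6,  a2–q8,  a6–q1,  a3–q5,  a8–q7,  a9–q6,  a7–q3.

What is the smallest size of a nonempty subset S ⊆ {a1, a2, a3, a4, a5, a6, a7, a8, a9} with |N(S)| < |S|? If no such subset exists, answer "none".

Take S = {a4, a5}. Its neighbourhood is {q6}, so |N(S)| = 1 < |S| = 2.
No single vertex violates Hall's condition since each has at least one neighbour, so 2 is the minimum.

2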